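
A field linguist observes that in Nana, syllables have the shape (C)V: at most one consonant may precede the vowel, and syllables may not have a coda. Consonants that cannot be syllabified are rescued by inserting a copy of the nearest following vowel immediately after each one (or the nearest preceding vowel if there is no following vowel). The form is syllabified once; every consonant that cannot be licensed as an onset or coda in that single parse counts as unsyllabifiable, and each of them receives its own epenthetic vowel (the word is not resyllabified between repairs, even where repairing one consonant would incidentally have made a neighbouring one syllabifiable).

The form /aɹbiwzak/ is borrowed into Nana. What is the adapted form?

Under (C)V, the unsyllabifiable consonants are /ɹ/, /w/, /k/ (no codas are permitted; onsets are limited to one consonant).
Inserting the epenthetic vowel yields /ɹ/ → /ɹi/, /w/ → /wa/, /k/ → /ka/.

aɹibiwazaka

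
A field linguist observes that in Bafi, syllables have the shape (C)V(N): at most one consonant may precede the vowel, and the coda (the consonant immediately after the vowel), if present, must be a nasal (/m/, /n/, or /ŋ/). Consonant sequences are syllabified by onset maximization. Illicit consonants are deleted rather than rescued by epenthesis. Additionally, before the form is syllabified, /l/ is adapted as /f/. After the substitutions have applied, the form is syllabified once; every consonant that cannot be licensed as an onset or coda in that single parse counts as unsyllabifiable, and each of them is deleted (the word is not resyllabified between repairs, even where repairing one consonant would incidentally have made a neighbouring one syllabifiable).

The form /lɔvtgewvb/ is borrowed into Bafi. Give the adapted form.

fɔge

Substitution: /l/ → /f/, giving /fɔvtgewvb/.
Under (C)V(N), the unsyllabifiable consonants are /v/, /t/, /w/, /v/, /b/ (only a nasal (/m/, /n/, or /ŋ/) is licensed in coda position; onsets are limited to one consonant).
Each unlicensed consonant is deleted: /v/, /t/, /w/, /v/, /b/.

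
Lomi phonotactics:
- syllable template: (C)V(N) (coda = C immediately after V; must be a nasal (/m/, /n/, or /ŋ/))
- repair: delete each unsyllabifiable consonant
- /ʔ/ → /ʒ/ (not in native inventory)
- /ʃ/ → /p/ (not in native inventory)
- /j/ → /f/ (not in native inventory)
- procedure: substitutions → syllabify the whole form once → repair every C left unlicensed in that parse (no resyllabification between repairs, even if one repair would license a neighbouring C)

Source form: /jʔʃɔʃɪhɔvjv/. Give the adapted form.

Substitution: /j/ → /f/, /ʔ/ → /ʒ/, /ʃ/ → /p/, giving /fʒpɔpɪhɔvfv/.
Under (C)V(N), the unsyllabifiable consonants are /f/, /ʒ/, /v/, /f/, /v/ (only a nasal (/m/, /n/, or /ŋ/) is licensed in coda position; onsets are limited to one consonant).
Deletion applies to /f/, /ʒ/, /v/, /f/, /v/.

pɔpɪhɔ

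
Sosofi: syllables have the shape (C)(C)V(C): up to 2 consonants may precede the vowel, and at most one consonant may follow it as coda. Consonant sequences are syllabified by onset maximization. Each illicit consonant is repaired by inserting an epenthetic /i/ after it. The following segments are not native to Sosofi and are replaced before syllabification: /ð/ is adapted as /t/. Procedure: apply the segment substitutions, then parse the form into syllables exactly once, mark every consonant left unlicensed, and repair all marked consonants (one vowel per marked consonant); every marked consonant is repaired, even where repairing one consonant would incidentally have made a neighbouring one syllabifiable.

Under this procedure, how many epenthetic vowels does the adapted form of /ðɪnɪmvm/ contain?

2

After substitution the input is /tɪnɪmvm/.
The unsyllabifiable consonants are /v/, /m/; each receives one epenthetic vowel.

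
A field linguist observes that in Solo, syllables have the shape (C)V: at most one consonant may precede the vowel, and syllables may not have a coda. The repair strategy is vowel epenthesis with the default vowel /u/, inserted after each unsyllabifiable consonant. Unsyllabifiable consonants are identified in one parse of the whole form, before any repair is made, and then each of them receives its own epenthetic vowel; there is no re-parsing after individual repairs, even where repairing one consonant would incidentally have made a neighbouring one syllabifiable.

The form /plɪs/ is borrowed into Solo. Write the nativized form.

The consonants /p/, /s/ cannot be parsed into a legal (C)V syllable (no codas are permitted; onsets are limited to one consonant).
Each unlicensed consonant becomes the onset of a new syllable: /p/ → /pu/, /s/ → /su/.

pulɪsu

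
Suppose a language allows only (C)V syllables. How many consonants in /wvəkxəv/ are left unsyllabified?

The consonants /w/, /k/, /v/ cannot be parsed into a legal (C)V syllable (no codas are permitted; onsets are limited to one consonant).

3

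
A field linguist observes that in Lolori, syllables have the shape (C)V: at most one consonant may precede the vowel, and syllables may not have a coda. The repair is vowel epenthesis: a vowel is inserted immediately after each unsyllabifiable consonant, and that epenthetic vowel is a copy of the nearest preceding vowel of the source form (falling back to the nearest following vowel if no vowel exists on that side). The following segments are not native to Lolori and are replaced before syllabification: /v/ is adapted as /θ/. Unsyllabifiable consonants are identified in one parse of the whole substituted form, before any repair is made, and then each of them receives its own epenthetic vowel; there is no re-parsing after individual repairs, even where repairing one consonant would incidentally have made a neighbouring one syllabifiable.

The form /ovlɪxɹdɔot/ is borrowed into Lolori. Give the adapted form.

oθolɪxɪɹɪdɔoto

Substitution: /v/ → /θ/, giving /oθlɪxɹdɔot/.
The consonants /θ/, /x/, /ɹ/, /t/ cannot be parsed into a legal (C)V syllable (no codas are permitted; onsets are limited to one consonant).
Each unlicensed consonant becomes the onset of a new syllable: /θ/ → /θo/, /x/ → /xɪ/, /ɹ/ → /ɹɪ/, /t/ → /to/.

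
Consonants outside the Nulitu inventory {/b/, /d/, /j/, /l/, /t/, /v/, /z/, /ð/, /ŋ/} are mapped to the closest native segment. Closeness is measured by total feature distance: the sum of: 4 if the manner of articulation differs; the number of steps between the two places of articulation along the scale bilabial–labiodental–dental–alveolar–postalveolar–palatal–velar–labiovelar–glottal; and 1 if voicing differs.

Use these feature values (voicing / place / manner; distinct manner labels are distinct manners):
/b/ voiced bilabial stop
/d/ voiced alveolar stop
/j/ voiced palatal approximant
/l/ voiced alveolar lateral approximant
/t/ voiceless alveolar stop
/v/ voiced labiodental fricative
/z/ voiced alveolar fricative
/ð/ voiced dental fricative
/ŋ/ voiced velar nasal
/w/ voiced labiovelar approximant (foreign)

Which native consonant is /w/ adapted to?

j

/j/ is closest: same manner (approximant), place distance 2 (labiovelar→palatal), same voicing; total 2. Next closest is /ŋ/ at distance 5.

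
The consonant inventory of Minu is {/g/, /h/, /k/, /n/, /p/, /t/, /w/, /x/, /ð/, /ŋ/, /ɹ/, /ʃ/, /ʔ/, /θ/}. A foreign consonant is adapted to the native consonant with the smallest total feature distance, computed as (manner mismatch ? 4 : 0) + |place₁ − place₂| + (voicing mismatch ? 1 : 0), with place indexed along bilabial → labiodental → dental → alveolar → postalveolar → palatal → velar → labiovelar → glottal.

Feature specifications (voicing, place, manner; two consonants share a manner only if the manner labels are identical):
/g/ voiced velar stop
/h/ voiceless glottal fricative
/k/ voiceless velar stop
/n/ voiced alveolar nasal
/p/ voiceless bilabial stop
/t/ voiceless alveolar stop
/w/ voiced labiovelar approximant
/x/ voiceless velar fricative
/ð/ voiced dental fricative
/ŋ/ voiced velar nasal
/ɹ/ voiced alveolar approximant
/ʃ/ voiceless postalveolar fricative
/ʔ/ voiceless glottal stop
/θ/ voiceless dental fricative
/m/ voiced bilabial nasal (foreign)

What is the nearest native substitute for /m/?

n

/n/ is closest: same manner (nasal), place distance 3 (bilabial→alveolar), same voicing; total 3. Next closest is /p/ at distance 5.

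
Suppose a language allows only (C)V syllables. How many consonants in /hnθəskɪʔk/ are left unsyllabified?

The consonants /h/, /n/, /s/, /ʔ/, /k/ cannot be parsed into a legal (C)V syllable (no codas are permitted; onsets are limited to one consonant).

5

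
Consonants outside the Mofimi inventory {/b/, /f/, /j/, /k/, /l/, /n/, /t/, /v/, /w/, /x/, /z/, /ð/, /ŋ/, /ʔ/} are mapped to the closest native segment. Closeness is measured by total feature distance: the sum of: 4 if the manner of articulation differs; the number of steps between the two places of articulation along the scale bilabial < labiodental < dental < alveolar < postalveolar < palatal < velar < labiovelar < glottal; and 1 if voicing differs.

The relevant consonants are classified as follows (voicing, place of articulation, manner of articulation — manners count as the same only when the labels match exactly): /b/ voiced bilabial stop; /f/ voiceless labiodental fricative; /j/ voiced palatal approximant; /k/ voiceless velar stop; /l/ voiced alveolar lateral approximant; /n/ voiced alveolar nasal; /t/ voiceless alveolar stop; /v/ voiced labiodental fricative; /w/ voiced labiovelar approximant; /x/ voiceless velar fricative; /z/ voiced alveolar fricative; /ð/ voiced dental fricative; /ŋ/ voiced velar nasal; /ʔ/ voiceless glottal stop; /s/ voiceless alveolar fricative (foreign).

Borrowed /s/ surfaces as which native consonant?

z

/z/ is closest: same manner (fricative), place distance 0 (alveolar→alveolar), voicing differs (+1); total 1. Next closest is /f/ at distance 2.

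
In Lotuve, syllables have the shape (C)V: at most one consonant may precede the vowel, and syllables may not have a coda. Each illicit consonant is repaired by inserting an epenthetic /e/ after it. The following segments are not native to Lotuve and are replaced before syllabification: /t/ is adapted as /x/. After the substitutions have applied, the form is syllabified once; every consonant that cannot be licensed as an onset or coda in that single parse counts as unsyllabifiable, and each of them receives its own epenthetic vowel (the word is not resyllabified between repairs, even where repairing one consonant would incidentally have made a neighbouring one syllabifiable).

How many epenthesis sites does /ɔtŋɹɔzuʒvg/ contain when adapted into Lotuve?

After substitution the input is /ɔxŋɹɔzuʒvg/.
The unsyllabifiable consonants are /x/, /ŋ/, /ʒ/, /v/, /g/; each receives one epenthetic vowel.

5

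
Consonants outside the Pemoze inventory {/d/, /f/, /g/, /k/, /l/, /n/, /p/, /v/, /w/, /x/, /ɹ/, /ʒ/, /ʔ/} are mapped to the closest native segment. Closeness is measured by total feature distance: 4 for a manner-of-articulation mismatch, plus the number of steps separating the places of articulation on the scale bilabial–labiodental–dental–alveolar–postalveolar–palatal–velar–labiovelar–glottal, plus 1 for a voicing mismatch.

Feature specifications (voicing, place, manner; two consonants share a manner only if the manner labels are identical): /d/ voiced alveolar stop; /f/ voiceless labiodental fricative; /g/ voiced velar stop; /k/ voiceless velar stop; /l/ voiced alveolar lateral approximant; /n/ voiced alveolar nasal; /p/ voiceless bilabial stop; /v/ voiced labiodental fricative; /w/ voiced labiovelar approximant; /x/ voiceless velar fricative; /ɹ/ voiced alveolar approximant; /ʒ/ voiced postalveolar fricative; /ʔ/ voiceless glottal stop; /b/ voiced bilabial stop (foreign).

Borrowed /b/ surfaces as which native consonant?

p

/p/ is closest: same manner (stop), place distance 0 (bilabial→bilabial), voicing differs (+1); total 1. Next closest is /d/ at distance 3.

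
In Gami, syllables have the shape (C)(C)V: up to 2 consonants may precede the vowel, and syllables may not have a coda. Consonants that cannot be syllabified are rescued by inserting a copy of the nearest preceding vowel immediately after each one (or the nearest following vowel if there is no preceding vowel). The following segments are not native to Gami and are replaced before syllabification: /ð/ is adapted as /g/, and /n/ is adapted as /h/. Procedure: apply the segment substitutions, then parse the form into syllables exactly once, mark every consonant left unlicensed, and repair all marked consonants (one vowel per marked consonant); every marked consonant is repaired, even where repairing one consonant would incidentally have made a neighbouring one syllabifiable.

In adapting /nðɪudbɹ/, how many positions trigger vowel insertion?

3

After substitution the input is /hgɪudbɹ/.
The unsyllabifiable consonants are /d/, /b/, /ɹ/; each receives one epenthetic vowel.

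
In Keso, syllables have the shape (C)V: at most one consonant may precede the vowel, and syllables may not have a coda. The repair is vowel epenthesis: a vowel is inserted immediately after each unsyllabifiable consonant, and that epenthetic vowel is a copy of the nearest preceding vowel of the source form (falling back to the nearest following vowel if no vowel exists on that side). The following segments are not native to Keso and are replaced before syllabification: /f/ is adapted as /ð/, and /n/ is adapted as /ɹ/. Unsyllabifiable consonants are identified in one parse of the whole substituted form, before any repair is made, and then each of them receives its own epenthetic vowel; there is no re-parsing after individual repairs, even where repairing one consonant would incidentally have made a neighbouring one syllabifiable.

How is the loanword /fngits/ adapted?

ðiɹigitisi

Substitution: /f/ → /ð/, /n/ → /ɹ/, giving /ðɹgits/.
Under (C)V, the unsyllabifiable consonants are /ð/, /ɹ/, /t/, /s/ (no codas are permitted; onsets are limited to one consonant).
Epenthesis after each stranded consonant: /ð/ → /ði/, /ɹ/ → /ɹi/, /t/ → /ti/, /s/ → /si/.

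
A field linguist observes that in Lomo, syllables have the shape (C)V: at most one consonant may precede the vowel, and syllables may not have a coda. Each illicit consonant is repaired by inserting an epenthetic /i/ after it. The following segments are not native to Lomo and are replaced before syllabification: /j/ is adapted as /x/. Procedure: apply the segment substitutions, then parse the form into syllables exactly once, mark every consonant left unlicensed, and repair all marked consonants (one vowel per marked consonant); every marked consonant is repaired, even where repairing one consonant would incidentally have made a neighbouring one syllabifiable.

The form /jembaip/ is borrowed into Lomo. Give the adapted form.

xemibaipi

Substitution: /j/ → /x/, giving /xembaip/.
Under (C)V, the unsyllabifiable consonants are /m/, /p/ (no codas are permitted; onsets are limited to one consonant).
Inserting the epenthetic vowel yields /m/ → /mi/, /p/ → /pi/.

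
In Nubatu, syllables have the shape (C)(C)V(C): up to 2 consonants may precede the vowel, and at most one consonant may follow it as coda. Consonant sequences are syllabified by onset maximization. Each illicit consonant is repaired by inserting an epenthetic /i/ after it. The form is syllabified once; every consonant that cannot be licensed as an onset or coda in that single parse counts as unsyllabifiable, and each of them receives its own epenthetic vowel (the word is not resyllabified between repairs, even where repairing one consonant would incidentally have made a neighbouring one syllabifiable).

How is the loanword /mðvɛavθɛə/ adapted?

miðvɛavθɛə

Syllabifying with onset maximization leaves /m/ stranded (at most one coda consonant is licensed; onsets may contain at most 2 consonants).
Epenthesis after each stranded consonant: /m/ → /mi/.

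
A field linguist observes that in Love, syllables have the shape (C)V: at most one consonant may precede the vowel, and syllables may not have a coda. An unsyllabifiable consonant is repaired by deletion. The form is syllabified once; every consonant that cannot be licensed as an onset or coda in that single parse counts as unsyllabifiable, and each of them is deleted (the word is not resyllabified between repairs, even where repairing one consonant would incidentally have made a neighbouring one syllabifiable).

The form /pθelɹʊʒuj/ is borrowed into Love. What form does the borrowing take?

The consonants /p/, /l/, /j/ cannot be parsed into a legal (C)V syllable (no codas are permitted; onsets are limited to one consonant).
Deletion applies to /p/, /l/, /j/.

θeɹʊʒu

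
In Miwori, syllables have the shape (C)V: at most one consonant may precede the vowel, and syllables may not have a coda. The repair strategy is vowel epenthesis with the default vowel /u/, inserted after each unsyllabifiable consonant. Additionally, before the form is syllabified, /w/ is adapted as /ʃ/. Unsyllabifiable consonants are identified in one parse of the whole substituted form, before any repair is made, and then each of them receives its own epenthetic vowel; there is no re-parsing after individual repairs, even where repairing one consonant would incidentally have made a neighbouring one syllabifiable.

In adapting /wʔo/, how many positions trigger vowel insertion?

1

After substitution the input is /ʃʔo/.
The unsyllabifiable consonants are /ʃ/; each receives one epenthetic vowel.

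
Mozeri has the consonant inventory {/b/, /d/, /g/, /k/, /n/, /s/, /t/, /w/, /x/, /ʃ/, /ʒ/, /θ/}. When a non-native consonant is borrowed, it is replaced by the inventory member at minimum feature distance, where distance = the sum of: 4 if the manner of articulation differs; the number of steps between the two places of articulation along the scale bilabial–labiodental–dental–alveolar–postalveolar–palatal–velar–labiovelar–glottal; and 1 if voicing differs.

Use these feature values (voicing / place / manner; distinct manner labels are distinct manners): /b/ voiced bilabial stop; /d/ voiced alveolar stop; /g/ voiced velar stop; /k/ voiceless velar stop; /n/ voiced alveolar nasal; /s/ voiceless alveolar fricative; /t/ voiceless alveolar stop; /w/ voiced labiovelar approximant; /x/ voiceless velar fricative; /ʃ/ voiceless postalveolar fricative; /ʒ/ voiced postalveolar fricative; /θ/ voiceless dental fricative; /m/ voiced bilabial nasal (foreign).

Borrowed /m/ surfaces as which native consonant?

n

/n/ is closest: same manner (nasal), place distance 3 (bilabial→alveolar), same voicing; total 3. Next closest is /b/ at distance 4.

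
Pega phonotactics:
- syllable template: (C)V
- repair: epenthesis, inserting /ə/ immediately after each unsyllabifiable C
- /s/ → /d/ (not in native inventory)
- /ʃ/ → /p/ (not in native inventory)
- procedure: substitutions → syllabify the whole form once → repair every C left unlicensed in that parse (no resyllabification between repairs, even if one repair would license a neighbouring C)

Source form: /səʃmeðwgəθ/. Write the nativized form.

dəpəmeðəwəgəθə

Substitution: /s/ → /d/, /ʃ/ → /p/, giving /dəpmeðwgəθ/.
The consonants /p/, /ð/, /w/, /θ/ cannot be parsed into a legal (C)V syllable (no codas are permitted; onsets are limited to one consonant).
Each unlicensed consonant becomes the onset of a new syllable: /p/ → /pə/, /ð/ → /ðə/, /w/ → /wə/, /θ/ → /θə/.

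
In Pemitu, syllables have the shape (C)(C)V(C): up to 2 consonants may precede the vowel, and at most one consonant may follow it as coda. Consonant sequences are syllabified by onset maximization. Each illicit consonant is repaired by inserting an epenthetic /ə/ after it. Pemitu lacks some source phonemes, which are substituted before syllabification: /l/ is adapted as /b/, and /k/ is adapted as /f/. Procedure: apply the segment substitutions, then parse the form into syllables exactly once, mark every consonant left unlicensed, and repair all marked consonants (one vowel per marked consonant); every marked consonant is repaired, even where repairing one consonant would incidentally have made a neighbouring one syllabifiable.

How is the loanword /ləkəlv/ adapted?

Substitution: /l/ → /b/, /k/ → /f/, giving /bəfəbv/.
Syllabifying with onset maximization leaves /v/ stranded (at most one coda consonant is licensed; onsets may contain at most 2 consonants).
Each unlicensed consonant becomes the onset of a new syllable: /v/ → /və/.

bəfəbvə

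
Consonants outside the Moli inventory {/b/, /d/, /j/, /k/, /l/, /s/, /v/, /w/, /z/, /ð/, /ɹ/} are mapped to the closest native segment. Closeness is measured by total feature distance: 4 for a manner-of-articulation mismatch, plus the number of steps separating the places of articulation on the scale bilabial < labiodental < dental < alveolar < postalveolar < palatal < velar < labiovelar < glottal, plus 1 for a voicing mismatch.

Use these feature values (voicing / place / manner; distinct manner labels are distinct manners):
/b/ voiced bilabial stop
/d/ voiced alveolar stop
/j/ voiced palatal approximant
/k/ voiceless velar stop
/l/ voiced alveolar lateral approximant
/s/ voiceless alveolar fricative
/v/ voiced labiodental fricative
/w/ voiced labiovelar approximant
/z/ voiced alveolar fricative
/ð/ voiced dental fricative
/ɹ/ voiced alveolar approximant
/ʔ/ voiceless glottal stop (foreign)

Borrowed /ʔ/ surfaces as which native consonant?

/k/ is closest: same manner (stop), place distance 2 (glottal→velar), same voicing; total 2. Next closest is /d/ at distance 6.

k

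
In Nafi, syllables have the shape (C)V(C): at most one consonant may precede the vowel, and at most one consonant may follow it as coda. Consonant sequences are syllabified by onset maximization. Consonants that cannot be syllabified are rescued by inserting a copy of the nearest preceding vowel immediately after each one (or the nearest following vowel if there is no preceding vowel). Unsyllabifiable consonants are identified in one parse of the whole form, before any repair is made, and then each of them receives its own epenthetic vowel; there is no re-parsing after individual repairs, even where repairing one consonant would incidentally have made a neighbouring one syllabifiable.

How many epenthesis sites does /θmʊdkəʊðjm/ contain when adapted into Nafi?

3

The unsyllabifiable consonants are /θ/, /j/, /m/; each receives one epenthetic vowel.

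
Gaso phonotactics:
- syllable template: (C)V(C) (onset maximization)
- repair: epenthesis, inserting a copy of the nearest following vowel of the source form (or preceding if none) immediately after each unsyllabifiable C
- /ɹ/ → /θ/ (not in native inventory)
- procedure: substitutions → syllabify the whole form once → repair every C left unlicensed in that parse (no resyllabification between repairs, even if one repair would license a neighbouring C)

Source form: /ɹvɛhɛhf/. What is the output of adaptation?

Substitution: /ɹ/ → /θ/, giving /θvɛhɛhf/.
The consonants /θ/, /f/ cannot be parsed into a legal (C)V(C) syllable (at most one coda consonant is licensed; onsets are limited to one consonant).
Inserting the epenthetic vowel yields /θ/ → /θɛ/, /f/ → /fɛ/.

θɛvɛhɛhfɛ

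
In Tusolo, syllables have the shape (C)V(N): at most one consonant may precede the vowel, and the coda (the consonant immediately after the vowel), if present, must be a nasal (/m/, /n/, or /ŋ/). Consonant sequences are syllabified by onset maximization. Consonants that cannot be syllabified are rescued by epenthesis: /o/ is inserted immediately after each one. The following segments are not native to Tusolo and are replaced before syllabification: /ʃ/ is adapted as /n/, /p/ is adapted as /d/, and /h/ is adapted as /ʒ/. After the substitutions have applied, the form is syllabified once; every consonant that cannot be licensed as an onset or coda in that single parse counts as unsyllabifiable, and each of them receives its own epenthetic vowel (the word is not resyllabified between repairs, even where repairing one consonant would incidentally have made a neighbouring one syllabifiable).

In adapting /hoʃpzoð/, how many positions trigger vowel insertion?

2

After substitution the input is /ʒondzoð/.
The unsyllabifiable consonants are /d/, /ð/; each receives one epenthetic vowel.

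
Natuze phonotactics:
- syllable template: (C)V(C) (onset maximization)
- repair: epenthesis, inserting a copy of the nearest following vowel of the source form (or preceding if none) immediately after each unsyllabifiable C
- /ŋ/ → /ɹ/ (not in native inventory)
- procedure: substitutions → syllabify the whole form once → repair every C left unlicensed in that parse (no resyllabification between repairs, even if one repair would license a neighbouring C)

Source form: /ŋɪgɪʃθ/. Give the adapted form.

Substitution: /ŋ/ → /ɹ/, giving /ɹɪgɪʃθ/.
Under (C)V(C), the unsyllabifiable consonants are /θ/ (at most one coda consonant is licensed; onsets are limited to one consonant).
Each unlicensed consonant becomes the onset of a new syllable: /θ/ → /θɪ/.

ɹɪgɪʃθɪ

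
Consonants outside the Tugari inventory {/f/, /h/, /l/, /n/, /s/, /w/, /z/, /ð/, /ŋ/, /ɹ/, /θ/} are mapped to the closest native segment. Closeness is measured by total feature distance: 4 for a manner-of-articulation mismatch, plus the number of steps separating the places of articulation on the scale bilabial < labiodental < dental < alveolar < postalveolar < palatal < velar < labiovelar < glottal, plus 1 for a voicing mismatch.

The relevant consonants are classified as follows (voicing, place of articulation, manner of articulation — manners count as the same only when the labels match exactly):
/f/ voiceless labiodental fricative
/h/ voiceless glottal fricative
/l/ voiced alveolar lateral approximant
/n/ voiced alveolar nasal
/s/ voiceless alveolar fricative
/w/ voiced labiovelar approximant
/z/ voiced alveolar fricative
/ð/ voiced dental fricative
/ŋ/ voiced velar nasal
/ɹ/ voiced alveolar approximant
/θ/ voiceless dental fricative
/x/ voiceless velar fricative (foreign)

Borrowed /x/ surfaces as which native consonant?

h

/h/ is closest: same manner (fricative), place distance 2 (velar→glottal), same voicing; total 2. Next closest is /s/ at distance 3.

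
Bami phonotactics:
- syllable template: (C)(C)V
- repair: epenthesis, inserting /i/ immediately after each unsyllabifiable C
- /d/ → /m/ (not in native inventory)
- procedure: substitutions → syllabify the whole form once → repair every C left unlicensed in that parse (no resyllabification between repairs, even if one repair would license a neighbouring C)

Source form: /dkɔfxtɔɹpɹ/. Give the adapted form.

mkɔfixtɔɹipiɹi

Substitution: /d/ → /m/, giving /mkɔfxtɔɹpɹ/.
Under (C)(C)V, the unsyllabifiable consonants are /f/, /ɹ/, /p/, /ɹ/ (no codas are permitted; onsets may contain at most 2 consonants).
Each unlicensed consonant becomes the onset of a new syllable: /f/ → /fi/, /ɹ/ → /ɹi/, /p/ → /pi/, /ɹ/ → /ɹi/.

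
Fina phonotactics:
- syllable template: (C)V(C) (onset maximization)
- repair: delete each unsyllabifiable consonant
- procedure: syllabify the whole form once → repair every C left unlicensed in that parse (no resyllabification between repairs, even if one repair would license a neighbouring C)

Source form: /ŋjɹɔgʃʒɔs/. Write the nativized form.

The consonants /ŋ/, /j/, /ʃ/ cannot be parsed into a legal (C)V(C) syllable (at most one coda consonant is licensed; onsets are limited to one consonant).
Each unlicensed consonant is deleted: /ŋ/, /j/, /ʃ/.

ɹɔgʒɔs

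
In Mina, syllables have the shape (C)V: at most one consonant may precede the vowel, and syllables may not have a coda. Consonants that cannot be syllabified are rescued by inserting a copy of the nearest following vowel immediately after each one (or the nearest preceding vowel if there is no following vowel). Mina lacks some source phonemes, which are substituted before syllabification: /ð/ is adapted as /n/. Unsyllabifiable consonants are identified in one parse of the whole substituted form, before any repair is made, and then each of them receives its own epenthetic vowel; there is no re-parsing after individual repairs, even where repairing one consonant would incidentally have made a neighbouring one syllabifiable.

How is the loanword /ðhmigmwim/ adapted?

nihimigimiwimi

Substitution: /ð/ → /n/, giving /nhmigmwim/.
Syllabifying with onset maximization leaves /n/, /h/, /g/, /m/, /m/ stranded (no codas are permitted; onsets are limited to one consonant).
Inserting the epenthetic vowel yields /n/ → /ni/, /h/ → /hi/, /g/ → /gi/, /m/ → /mi/, /m/ → /mi/.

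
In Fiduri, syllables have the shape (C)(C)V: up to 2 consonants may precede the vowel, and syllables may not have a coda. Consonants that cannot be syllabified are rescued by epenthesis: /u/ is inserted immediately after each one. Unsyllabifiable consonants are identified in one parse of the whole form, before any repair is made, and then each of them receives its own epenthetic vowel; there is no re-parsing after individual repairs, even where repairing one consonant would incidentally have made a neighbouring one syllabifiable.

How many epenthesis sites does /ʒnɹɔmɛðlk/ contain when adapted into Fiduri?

4

The unsyllabifiable consonants are /ʒ/, /ð/, /l/, /k/; each receives one epenthetic vowel.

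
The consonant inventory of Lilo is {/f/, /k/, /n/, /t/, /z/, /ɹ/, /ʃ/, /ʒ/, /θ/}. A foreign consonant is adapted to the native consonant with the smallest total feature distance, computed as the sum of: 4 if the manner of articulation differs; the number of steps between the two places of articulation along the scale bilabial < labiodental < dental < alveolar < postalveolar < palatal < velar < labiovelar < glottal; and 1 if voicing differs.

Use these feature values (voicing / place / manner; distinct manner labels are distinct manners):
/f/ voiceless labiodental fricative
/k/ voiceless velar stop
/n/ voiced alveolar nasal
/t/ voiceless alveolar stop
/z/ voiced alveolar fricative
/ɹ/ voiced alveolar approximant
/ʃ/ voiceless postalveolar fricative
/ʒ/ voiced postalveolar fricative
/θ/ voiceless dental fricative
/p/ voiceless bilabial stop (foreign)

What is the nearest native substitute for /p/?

t

/t/ is closest: same manner (stop), place distance 3 (bilabial→alveolar), same voicing; total 3. Next closest is /f/ at distance 5.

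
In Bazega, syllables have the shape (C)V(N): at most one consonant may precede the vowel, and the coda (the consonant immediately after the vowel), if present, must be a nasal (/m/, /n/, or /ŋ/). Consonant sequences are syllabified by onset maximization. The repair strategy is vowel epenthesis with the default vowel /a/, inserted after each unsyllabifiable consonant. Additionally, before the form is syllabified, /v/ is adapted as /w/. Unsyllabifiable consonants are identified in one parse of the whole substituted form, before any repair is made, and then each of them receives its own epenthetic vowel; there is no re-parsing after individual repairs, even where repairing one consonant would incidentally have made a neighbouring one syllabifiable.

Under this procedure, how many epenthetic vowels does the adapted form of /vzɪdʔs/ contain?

4

After substitution the input is /wzɪdʔs/.
The unsyllabifiable consonants are /w/, /d/, /ʔ/, /s/; each receives one epenthetic vowel.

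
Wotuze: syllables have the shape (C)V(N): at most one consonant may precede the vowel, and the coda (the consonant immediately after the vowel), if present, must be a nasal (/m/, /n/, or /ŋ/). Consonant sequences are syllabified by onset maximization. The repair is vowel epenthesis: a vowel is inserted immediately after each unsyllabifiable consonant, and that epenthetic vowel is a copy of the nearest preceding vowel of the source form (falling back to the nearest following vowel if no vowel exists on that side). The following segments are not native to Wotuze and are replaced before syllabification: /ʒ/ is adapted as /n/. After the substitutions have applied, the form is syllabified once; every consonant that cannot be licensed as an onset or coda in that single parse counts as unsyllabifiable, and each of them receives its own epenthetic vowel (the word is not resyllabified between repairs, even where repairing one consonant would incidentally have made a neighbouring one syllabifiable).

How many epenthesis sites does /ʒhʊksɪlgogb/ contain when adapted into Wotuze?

5

After substitution the input is /nhʊksɪlgogb/.
The unsyllabifiable consonants are /n/, /k/, /l/, /g/, /b/; each receives one epenthetic vowel.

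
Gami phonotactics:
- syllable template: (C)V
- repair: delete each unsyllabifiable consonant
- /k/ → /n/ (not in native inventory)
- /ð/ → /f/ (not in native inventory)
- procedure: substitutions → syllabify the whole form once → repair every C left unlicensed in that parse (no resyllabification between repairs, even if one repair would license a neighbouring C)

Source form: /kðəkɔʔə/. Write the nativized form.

fənɔʔə

Substitution: /k/ → /n/, /ð/ → /f/, giving /nfənɔʔə/.
The consonants /n/ cannot be parsed into a legal (C)V syllable (no codas are permitted; onsets are limited to one consonant).
Deletion applies to /n/.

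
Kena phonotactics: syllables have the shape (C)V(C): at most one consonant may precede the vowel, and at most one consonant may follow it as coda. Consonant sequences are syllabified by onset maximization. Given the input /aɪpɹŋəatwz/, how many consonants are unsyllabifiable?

The consonants /ɹ/, /w/, /z/ cannot be parsed into a legal (C)V(C) syllable (at most one coda consonant is licensed; onsets are limited to one consonant).

3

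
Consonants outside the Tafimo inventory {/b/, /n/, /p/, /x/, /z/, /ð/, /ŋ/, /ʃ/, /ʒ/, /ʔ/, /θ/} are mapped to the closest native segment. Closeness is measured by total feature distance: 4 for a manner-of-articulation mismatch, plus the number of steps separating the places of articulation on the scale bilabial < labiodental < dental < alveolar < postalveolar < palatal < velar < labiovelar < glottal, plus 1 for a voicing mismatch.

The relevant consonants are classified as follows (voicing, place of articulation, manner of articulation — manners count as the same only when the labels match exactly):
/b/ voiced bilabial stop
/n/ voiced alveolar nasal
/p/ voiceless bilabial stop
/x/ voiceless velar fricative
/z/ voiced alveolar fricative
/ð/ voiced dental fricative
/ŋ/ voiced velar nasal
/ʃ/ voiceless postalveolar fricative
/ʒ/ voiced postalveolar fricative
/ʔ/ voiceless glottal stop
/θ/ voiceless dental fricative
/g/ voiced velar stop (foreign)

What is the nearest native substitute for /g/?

/ʔ/ is closest: same manner (stop), place distance 2 (velar→glottal), voicing differs (+1); total 3. Next closest is /ŋ/ at distance 4.

ʔ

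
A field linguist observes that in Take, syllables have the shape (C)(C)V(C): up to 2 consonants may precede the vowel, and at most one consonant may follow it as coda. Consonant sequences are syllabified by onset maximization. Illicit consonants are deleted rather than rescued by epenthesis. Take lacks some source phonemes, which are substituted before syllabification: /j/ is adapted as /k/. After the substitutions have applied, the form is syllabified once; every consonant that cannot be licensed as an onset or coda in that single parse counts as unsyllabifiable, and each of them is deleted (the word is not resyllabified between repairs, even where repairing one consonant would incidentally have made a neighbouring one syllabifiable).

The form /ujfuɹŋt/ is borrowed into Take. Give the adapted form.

Substitution: /j/ → /k/, giving /ukfuɹŋt/.
Syllabifying with onset maximization leaves /ŋ/, /t/ stranded (at most one coda consonant is licensed; onsets may contain at most 2 consonants).
Deleting the stranded consonants removes /ŋ/, /t/.

ukfuɹ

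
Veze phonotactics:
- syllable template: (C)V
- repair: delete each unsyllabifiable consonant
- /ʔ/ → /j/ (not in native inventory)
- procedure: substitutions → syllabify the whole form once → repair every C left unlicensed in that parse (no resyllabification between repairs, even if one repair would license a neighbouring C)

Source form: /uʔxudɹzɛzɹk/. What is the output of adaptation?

uxuzɛ

Substitution: /ʔ/ → /j/, giving /ujxudɹzɛzɹk/.
Under (C)V, the unsyllabifiable consonants are /j/, /d/, /ɹ/, /z/, /ɹ/, /k/ (no codas are permitted; onsets are limited to one consonant).
Deleting the stranded consonants removes /j/, /d/, /ɹ/, /z/, /ɹ/, /k/.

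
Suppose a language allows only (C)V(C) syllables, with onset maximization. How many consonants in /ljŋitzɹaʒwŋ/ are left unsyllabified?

5

Syllabifying with onset maximization leaves /l/, /j/, /z/, /w/, /ŋ/ stranded (at most one coda consonant is licensed; onsets are limited to one consonant).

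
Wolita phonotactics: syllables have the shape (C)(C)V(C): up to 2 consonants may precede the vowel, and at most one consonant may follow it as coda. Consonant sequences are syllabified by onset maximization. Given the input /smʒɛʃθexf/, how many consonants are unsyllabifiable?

Under (C)(C)V(C), the unsyllabifiable consonants are /s/, /f/ (at most one coda consonant is licensed; onsets may contain at most 2 consonants).

2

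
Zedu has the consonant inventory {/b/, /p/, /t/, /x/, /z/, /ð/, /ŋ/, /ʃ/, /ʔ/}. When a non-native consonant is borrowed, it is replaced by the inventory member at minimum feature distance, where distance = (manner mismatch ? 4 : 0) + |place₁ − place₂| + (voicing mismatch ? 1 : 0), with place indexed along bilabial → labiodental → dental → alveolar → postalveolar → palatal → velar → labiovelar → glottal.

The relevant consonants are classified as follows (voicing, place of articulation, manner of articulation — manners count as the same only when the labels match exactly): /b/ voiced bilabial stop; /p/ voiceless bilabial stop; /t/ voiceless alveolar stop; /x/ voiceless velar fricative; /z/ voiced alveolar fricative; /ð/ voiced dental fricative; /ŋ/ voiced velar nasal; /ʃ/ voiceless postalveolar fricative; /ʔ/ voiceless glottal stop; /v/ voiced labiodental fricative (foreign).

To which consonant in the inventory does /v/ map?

/ð/ is closest: same manner (fricative), place distance 1 (labiodental→dental), same voicing; total 1. Next closest is /z/ at distance 2.

ð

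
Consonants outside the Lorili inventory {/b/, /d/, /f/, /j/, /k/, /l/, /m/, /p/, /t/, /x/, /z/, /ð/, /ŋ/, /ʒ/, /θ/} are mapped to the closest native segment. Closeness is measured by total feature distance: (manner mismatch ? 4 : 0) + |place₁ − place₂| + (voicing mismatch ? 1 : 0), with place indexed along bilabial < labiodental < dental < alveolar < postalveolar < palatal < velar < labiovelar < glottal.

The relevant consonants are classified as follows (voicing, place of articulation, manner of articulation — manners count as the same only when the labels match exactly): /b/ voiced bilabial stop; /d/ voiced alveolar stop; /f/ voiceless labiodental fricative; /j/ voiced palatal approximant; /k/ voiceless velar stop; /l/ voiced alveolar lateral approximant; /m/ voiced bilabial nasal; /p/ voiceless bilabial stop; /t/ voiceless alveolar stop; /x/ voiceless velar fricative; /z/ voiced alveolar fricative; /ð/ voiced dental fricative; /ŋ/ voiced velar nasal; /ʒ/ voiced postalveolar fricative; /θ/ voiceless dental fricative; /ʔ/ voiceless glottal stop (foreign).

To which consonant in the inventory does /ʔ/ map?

k

/k/ is closest: same manner (stop), place distance 2 (glottal→velar), same voicing; total 2. Next closest is /t/ at distance 5.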